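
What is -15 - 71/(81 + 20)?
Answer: -1586/101 ≈ -15.703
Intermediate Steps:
-15 - 71/(81 + 20) = -15 - 71/101 = -1586/101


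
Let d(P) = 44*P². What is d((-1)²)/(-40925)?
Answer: -44/40925 ≈ -0.0010751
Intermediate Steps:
d((-1)²)/(-40925) = (44*((-1)²)²)/(-40925) = (44*1²)*(-1/40925) = (44*1)*(-1/40925) = 44*(-1/40925) = -44/40925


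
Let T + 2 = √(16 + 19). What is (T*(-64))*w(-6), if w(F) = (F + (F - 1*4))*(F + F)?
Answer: 24576 - 12288*√35 ≈ -48121.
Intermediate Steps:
T = -2 + √35 (T = -2 + √(16 + 19) = -2 + √35 ≈ 3.9161)
w(F) = 2*F*(-4 + 2*F) (w(F) = (F + (F - 4))*(2*F) = (F + (-4 + F))*(2*F) = (-4 + 2*F)*(2*F) = 2*F*(-4 + 2*F))
(T*(-64))*w(-6) = ((-2 + √35)*(-64))*(4*(-6)*(-2 - 6)) = (128 - 64*√35)*(4*(-6)*(-8)) = (128 - 64*√35)*192 = 24576 - 12288*√35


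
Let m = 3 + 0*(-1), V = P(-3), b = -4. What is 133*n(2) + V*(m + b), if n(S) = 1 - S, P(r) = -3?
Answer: -130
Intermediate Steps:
V = -3
m = 3 (m = 3 + 0 = 3)
133*n(2) + V*(m + b) = 133*(1 - 1*2) - 3*(3 - 4) = 133*(1 - 2) - 3*(-1) = 133*(-1) + 3 = -133 + 3 = -130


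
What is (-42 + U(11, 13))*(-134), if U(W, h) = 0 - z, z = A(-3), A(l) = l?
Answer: 5226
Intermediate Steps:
z = -3
U(W, h) = 3 (U(W, h) = 0 - 1*(-3) = 0 + 3 = 3)
(-42 + U(11, 13))*(-134) = (-42 + 3)*(-134) = -39*(-134) = 5226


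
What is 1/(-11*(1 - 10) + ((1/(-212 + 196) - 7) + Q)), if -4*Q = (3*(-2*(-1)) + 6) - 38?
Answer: 16/1575 ≈ 0.010159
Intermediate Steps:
Q = 13/2 (Q = -((3*(-2*(-1)) + 6) - 38)/4 = -((3*2 + 6) - 38)/4 = -((6 + 6) - 38)/4 = -(12 - 38)/4 = -1/4*(-26) = 13/2 ≈ 6.5000)
1/(-11*(1 - 10) + ((1/(-212 + 196) - 7) + Q)) = 1/(-11*(1 - 10) + ((1/(-212 + 196) - 7) + 13/2)) = 1/(-11*(-9) + ((1/(-16) - 7) + 13/2)) = 1/(99 + ((-1/16 - 7) + 13/2)) = 1/(99 + (-113/16 + 13/2)) = 1/(99 - 9/16) = 1/(1575/16) = 16/1575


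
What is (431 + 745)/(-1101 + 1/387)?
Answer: -227556/213043 ≈ -1.0681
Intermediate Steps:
(431 + 745)/(-1101 + 1/387) = 1176/(-1101 + 1/387) = 1176/(-426086/387) = 1176*(-387/426086) = -227556/213043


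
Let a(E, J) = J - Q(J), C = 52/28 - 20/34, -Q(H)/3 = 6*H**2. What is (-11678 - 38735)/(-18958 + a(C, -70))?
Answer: -50413/69172 ≈ -0.72881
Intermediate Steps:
Q(H) = -18*H**2
C = 151/119 (C = 52*(1/28) - 20*1/34 = 13/7 - 10/17 = 151/119 ≈ 1.2689)
a(E, J) = J + 18*J**2 (a(E, J) = J - (-18)*J**2 = J + 18*J**2)
(-11678 - 38735)/(-18958 + a(C, -70)) = (-11678 - 38735)/(-18958 - 70*(1 + 18*(-70))) = -50413/(-18958 - 70*(1 - 1260)) = -50413/(-18958 - 70*(-1259)) = -50413/(-18958 + 88130) = -50413/69172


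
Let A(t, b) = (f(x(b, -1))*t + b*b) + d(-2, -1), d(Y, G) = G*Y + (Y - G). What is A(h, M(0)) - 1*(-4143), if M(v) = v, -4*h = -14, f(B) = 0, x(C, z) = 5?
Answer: 4144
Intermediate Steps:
h = 7/2 (h = -¼*(-14) = 7/2 ≈ 3.5000)
d(Y, G) = Y - G + G*Y
A(t, b) = 1 + b² (A(t, b) = (0*t + b*b) + (-2 - 1*(-1) - 1*(-2)) = (0 + b²) + (-2 + 1 + 2) = b² + 1 = 1 + b²)
A(h, M(0)) - 1*(-4143) = (1 + 0²) - 1*(-4143) = (1 + 0) + 4143 = 1 + 4143 = 4144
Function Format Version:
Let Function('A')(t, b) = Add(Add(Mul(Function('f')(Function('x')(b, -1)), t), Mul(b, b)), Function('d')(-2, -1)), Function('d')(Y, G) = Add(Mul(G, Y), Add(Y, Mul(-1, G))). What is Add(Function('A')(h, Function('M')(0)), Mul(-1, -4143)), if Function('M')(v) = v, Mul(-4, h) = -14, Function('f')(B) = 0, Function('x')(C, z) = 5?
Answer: 4144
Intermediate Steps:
h = Rational(7, 2) (h = Mul(Rational(-1, 4), -14) = Rational(7, 2) ≈ 3.5000)
Function('d')(Y, G) = Add(Y, Mul(-1, G), Mul(G, Y))
Function('A')(t, b) = Add(1, Pow(b, 2)) (Function('A')(t, b) = Add(Add(Mul(0, t), Mul(b, b)), Add(-2, Mul(-1, -1), Mul(-1, -2))) = Add(Add(0, Pow(b, 2)), Add(-2, 1, 2)) = Add(Pow(b, 2), 1) = Add(1, Pow(b, 2)))
Add(Function('A')(h, Function('M')(0)), Mul(-1, -4143)) = Add(Add(1, Pow(0, 2)), Mul(-1, -4143)) = Add(Add(1, 0), 4143) = Add(1, 4143) = 4144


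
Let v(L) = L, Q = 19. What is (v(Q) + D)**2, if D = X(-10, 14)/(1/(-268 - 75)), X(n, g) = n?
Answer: 11895601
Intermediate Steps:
D = 3430 (D = -10/(1/(-268 - 75)) = -10/(1/(-343)) = -10/(-1/343) = -10*(-343) = 3430)
(v(Q) + D)**2 = (19 + 3430)**2 = 3449**2 = 11895601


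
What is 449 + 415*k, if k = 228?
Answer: 95069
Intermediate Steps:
449 + 415*k = 449 + 415*228 = 449 + 94620 = 95069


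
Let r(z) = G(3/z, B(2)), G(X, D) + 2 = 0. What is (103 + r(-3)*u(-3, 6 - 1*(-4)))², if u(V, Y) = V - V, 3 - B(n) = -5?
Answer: 10609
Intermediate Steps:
B(n) = 8 (B(n) = 3 - 1*(-5) = 3 + 5 = 8)
u(V, Y) = 0
G(X, D) = -2 (G(X, D) = -2 + 0 = -2)
r(z) = -2
(103 + r(-3)*u(-3, 6 - 1*(-4)))² = (103 - 2*0)² = (103 + 0)² = 103² = 10609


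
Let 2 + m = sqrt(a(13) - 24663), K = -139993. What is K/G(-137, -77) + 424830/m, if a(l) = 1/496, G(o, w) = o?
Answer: 49*(-146577424*I + 2857*sqrt(379218257))/(137*(sqrt(379218257) + 248*I)) ≈ 987.4 - 2704.7*I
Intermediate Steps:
a(l) = 1/496
m = -2 + I*sqrt(379218257)/124 (m = -2 + sqrt(1/496 - 24663) = -2 + sqrt(-12232847/496) = -2 + I*sqrt(379218257)/124 ≈ -2.0 + 157.04*I)
K/G(-137, -77) + 424830/m = -139993/(-137) + 424830/(-2 + I*sqrt(379218257)/124) = -139993*(-1/137) + 424830/(-2 + I*sqrt(379218257)/124) = 139993/137 + 424830/(-2 + I*sqrt(379218257)/124)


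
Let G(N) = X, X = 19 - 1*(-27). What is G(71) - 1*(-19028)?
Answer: 19074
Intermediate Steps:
X = 46 (X = 19 + 27 = 46)
G(N) = 46
G(71) - 1*(-19028) = 46 - 1*(-19028) = 46 + 19028 = 19074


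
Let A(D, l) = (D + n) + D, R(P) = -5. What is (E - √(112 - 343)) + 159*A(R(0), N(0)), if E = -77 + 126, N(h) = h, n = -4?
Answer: -2177 - I*√231 ≈ -2177.0 - 15.199*I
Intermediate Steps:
A(D, l) = -4 + 2*D (A(D, l) = (D - 4) + D = (-4 + D) + D = -4 + 2*D)
E = 49
(E - √(112 - 343)) + 159*A(R(0), N(0)) = (49 - √(112 - 343)) + 159*(-4 + 2*(-5)) = (49 - √(-231)) + 159*(-4 - 10) = (49 - I*√231) + 159*(-14) = (49 - I*√231) - 2226 = -2177 - I*√231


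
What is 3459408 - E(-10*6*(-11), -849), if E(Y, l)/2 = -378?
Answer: 3460164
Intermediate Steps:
E(Y, l) = -756 (E(Y, l) = 2*(-378) = -756)
3459408 - E(-10*6*(-11), -849) = 3459408 - 1*(-756) = 3459408 + 756 = 3460164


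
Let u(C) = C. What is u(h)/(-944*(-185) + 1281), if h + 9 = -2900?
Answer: -2909/175921 ≈ -0.016536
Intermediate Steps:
h = -2909 (h = -9 - 2900 = -2909)
u(h)/(-944*(-185) + 1281) = -2909/(-944*(-185) + 1281) = -2909/(174640 + 1281) = -2909/175921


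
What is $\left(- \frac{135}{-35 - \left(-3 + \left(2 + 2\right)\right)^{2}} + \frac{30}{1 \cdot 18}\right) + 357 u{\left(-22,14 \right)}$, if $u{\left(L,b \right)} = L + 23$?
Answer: $\frac{4349}{12} \approx 362.42$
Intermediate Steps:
$u{\left(L,b \right)} = 23 + L$
$\left(- \frac{135}{-35 - \left(-3 + \left(2 + 2\right)\right)^{2}} + \frac{30}{1 \cdot 18}\right) + 357 u{\left(-22,14 \right)} = \left(- \frac{135}{-35 - \left(-3 + \left(2 + 2\right)\right)^{2}} + \frac{30}{1 \cdot 18}\right) + 357 \left(23 - 22\right) = \left(- \frac{135}{-35 - \left(-3 + 4\right)^{2}} + \frac{30}{18}\right) + 357 \cdot 1 = \left(- \frac{135}{-35 - 1^{2}} + 30 \cdot \frac{1}{18}\right) + 357 = \left(- \frac{135}{-35 - 1} + \frac{5}{3}\right) + 357 = \left(- \frac{135}{-36} + \frac{5}{3}\right) + 357 = \left(\left(-135\right) \left(- \frac{1}{36}\right) + \frac{5}{3}\right) + 357 = \left(\frac{15}{4} + \frac{5}{3}\right) + 357 = \frac{65}{12} + 357 = \frac{4349}{12}$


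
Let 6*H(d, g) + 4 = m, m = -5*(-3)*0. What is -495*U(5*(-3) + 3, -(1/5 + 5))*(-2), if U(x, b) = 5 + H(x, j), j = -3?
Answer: 4290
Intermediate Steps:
m = 0 (m = 15*0 = 0)
H(d, g) = -2/3 (H(d, g) = -2/3 + (1/6)*0 = -2/3 + 0 = -2/3)
U(x, b) = 13/3 (U(x, b) = 5 - 2/3 = 13/3)
-495*U(5*(-3) + 3, -(1/5 + 5))*(-2) = -2145*(-2) = -495*(-26/3) = 4290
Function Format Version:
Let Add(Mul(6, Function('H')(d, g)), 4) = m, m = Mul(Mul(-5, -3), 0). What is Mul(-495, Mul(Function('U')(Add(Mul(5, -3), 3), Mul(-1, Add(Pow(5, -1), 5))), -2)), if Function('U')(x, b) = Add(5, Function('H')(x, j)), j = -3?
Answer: 4290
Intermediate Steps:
m = 0 (m = Mul(15, 0) = 0)
Function('H')(d, g) = Rational(-2, 3) (Function('H')(d, g) = Add(Rational(-2, 3), Mul(Rational(1, 6), 0)) = Add(Rational(-2, 3), 0) = Rational(-2, 3))
Function('U')(x, b) = Rational(13, 3) (Function('U')(x, b) = Add(5, Rational(-2, 3)) = Rational(13, 3))
Mul(-495, Mul(Function('U')(Add(Mul(5, -3), 3), Mul(-1, Add(Pow(5, -1), 5))), -2)) = Mul(-495, Mul(Rational(13, 3), -2)) = Mul(-495, Rational(-26, 3)) = 4290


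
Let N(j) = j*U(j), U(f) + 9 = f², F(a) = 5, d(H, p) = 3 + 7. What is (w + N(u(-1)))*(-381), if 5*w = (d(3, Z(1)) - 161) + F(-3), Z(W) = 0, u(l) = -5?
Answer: 208026/5 ≈ 41605.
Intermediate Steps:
d(H, p) = 10
U(f) = -9 + f²
N(j) = j*(-9 + j²)
w = -146/5 (w = ((10 - 161) + 5)/5 = (-151 + 5)/5 = (⅕)*(-146) = -146/5 ≈ -29.200)
(w + N(u(-1)))*(-381) = (-146/5 - 5*(-9 + (-5)²))*(-381) = (-146/5 - 5*(-9 + 25))*(-381) = (-146/5 - 5*16)*(-381) = (-146/5 - 80)*(-381) = -546/5*(-381) = 208026/5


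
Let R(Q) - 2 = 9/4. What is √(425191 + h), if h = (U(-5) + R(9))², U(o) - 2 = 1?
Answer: √6803897/4 ≈ 652.11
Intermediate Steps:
U(o) = 3 (U(o) = 2 + 1 = 3)
R(Q) = 17/4 (R(Q) = 2 + 9/4 = 17/4)
h = 841/16 (h = (3 + 17/4)² = (29/4)² = 841/16 ≈ 52.563)
√(425191 + h) = √(425191 + 841/16) = √(6803897/16) = √6803897/4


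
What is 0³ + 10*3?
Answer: 30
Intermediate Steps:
0³ + 10*3 = 0 + 30 = 30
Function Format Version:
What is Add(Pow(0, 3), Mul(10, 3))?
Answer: 30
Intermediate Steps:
Add(Pow(0, 3), Mul(10, 3)) = Add(0, 30) = 30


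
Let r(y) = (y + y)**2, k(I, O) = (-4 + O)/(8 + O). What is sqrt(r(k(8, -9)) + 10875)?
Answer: sqrt(11551) ≈ 107.48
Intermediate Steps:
k(I, O) = (-4 + O)/(8 + O)
r(y) = 4*y**2 (r(y) = (2*y)**2 = 4*y**2)
sqrt(r(k(8, -9)) + 10875) = sqrt(4*((-4 - 9)/(8 - 9))**2 + 10875) = sqrt(4*(-13/(-1))**2 + 10875) = sqrt(4*(-1*(-13))**2 + 10875) = sqrt(4*13**2 + 10875) = sqrt(4*169 + 10875) = sqrt(676 + 10875) = sqrt(11551)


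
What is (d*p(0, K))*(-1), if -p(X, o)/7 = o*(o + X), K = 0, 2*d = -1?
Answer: 0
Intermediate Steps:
d = -½ (d = (½)*(-1) = -½ ≈ -0.50000)
p(X, o) = -7*o*(X + o) (p(X, o) = -7*o*(o + X) = -7*o*(X + o))
(d*p(0, K))*(-1) = -(-7)*0*(0 + 0)/2*(-1) = -(-7)*0*0/2*(-1) = -½*0*(-1) = 0*(-1) = 0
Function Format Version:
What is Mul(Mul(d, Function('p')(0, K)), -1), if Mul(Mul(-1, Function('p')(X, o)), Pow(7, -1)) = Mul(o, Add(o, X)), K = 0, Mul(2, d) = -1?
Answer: 0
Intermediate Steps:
d = Rational(-1, 2) (d = Mul(Rational(1, 2), -1) = Rational(-1, 2) ≈ -0.50000)
Function('p')(X, o) = Mul(-7, o, Add(X, o)) (Function('p')(X, o) = Mul(-7, Mul(o, Add(o, X))) = Mul(-7, Mul(o, Add(X, o))) = Mul(-7, o, Add(X, o)))
Mul(Mul(d, Function('p')(0, K)), -1) = Mul(Mul(Rational(-1, 2), Mul(-7, 0, Add(0, 0))), -1) = Mul(Mul(Rational(-1, 2), Mul(-7, 0, 0)), -1) = Mul(Mul(Rational(-1, 2), 0), -1) = Mul(0, -1) = 0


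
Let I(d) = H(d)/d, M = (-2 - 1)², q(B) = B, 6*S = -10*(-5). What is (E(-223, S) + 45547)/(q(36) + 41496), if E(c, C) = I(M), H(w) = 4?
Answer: 409927/373788 ≈ 1.0967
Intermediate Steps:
S = 25/3 (S = (-10*(-5))/6 = (⅙)*50 = 25/3 ≈ 8.3333)
M = 9 (M = (-3)² = 9)
I(d) = 4/d
E(c, C) = 4/9
(E(-223, S) + 45547)/(q(36) + 41496) = (4/9 + 45547)/(36 + 41496) = (409927/9)/41532 = (409927/9)*(1/41532) = 409927/373788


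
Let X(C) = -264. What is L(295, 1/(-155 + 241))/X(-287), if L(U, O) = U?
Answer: -295/264 ≈ -1.1174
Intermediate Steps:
L(295, 1/(-155 + 241))/X(-287) = 295/(-264) = 295*(-1/264) = -295/264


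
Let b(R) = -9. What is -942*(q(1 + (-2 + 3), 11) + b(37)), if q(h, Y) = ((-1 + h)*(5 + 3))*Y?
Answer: -74418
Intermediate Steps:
q(h, Y) = Y*(-8 + 8*h) (q(h, Y) = ((-1 + h)*8)*Y = (-8 + 8*h)*Y = Y*(-8 + 8*h))
-942*(q(1 + (-2 + 3), 11) + b(37)) = -942*(8*11*(-1 + (1 + (-2 + 3))) - 9) = -942*(8*11*(-1 + (1 + 1)) - 9) = -942*(8*11*(-1 + 2) - 9) = -942*(8*11*1 - 9) = -942*(88 - 9) = -942*79 = -74418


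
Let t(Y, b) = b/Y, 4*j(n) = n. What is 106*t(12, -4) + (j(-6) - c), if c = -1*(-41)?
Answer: -467/6 ≈ -77.833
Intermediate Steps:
j(n) = n/4
c = 41
106*t(12, -4) + (j(-6) - c) = 106*(-4/12) + ((¼)*(-6) - 1*41) = 106*(-4*1/12) + (-3/2 - 41) = 106*(-⅓) - 85/2 = -106/3 - 85/2 = -467/6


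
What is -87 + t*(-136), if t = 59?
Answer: -8111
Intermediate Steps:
-87 + t*(-136) = -87 + 59*(-136) = -87 - 8024 = -8111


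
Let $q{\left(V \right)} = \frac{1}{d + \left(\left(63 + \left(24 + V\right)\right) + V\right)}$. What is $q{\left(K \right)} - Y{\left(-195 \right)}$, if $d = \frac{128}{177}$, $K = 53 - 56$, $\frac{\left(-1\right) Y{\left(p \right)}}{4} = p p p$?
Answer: $- \frac{429024667323}{14465} \approx -2.9659 \cdot 10^{7}$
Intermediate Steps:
$Y{\left(p \right)} = - 4 p^{3}$ ($Y{\left(p \right)} = - 4 p p p = - 4 p^{2} p = - 4 p^{3}$)
$K = -3$ ($K = 53 - 56 = -3$)
$d = \frac{128}{177}$ ($d = 128 \cdot \frac{1}{177} = \frac{128}{177} \approx 0.72316$)
$q{\left(V \right)} = \frac{1}{\frac{15527}{177} + 2 V}$ ($q{\left(V \right)} = \frac{1}{\frac{128}{177} + \left(\left(63 + \left(24 + V\right)\right) + V\right)} = \frac{1}{\frac{128}{177} + \left(\left(87 + V\right) + V\right)} = \frac{1}{\frac{128}{177} + \left(87 + 2 V\right)} = \frac{1}{\frac{15527}{177} + 2 V}$)
$q{\left(K \right)} - Y{\left(-195 \right)} = \frac{177}{15527 + 354 \left(-3\right)} - - 4 \left(-195\right)^{3} = \frac{177}{15527 - 1062} - \left(-4\right) \left(-7414875\right) = \frac{177}{14465} - 29659500 = - \frac{429024667323}{14465}$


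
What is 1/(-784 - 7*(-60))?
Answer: -1/364 ≈ -0.0027473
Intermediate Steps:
1/(-784 - 7*(-60)) = 1/(-784 + 420) = 1/(-364) = -1/364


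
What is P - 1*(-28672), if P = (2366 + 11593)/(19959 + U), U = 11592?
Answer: 301548077/10517 ≈ 28672.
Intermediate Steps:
P = 4653/10517 (P = (2366 + 11593)/(19959 + 11592) = 13959/31551 = 13959*(1/31551) = 4653/10517 ≈ 0.44243)
P - 1*(-28672) = 4653/10517 - 1*(-28672) = 4653/10517 + 28672 = 301548077/10517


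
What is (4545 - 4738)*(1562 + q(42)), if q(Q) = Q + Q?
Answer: -317678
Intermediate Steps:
q(Q) = 2*Q
(4545 - 4738)*(1562 + q(42)) = (4545 - 4738)*(1562 + 2*42) = -193*(1562 + 84) = -193*1646 = -317678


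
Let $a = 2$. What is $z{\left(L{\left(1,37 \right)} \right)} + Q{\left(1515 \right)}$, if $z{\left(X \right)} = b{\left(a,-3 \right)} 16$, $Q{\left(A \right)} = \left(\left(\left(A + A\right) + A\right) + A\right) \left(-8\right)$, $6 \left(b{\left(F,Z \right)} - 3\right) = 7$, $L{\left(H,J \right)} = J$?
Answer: $- \frac{145240}{3} \approx -48413.0$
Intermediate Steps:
$b{\left(F,Z \right)} = \frac{25}{6}$ ($b{\left(F,Z \right)} = 3 + \frac{1}{6} \cdot 7 = 3 + \frac{7}{6} = \frac{25}{6}$)
$Q{\left(A \right)} = - 32 A$ ($Q{\left(A \right)} = \left(\left(2 A + A\right) + A\right) \left(-8\right) = \left(3 A + A\right) \left(-8\right) = 4 A \left(-8\right) = - 32 A$)
$z{\left(X \right)} = \frac{200}{3}$ ($z{\left(X \right)} = \frac{25}{6} \cdot 16 = \frac{200}{3}$)
$z{\left(L{\left(1,37 \right)} \right)} + Q{\left(1515 \right)} = \frac{200}{3} - 48480 = - \frac{145240}{3}$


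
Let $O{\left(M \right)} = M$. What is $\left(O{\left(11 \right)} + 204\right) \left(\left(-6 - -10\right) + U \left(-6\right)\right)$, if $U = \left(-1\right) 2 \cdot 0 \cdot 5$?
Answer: $860$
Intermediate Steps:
$U = 0$ ($U = \left(-2\right) 0 \cdot 5 = 0 \cdot 5 = 0$)
$\left(O{\left(11 \right)} + 204\right) \left(\left(-6 - -10\right) + U \left(-6\right)\right) = \left(11 + 204\right) \left(\left(-6 - -10\right) + 0 \left(-6\right)\right) = 215 \left(\left(-6 + 10\right) + 0\right) = 215 \left(4 + 0\right) = 215 \cdot 4 = 860$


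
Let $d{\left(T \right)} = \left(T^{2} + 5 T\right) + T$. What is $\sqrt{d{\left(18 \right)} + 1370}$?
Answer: $\sqrt{1802} \approx 42.45$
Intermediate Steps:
$d{\left(T \right)} = T^{2} + 6 T$
$\sqrt{d{\left(18 \right)} + 1370} = \sqrt{18 \left(6 + 18\right) + 1370} = \sqrt{18 \cdot 24 + 1370} = \sqrt{432 + 1370} = \sqrt{1802}$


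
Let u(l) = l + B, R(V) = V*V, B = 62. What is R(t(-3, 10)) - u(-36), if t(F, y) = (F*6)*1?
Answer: 298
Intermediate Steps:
t(F, y) = 6*F (t(F, y) = (6*F)*1 = 6*F)
R(V) = V**2
u(l) = 62 + l (u(l) = l + 62 = 62 + l)
R(t(-3, 10)) - u(-36) = (6*(-3))**2 - (62 - 36) = (-18)**2 - 1*26 = 324 - 26 = 298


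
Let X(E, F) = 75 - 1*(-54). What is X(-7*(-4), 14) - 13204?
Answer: -13075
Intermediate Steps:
X(E, F) = 129 (X(E, F) = 75 + 54 = 129)
X(-7*(-4), 14) - 13204 = 129 - 13204 = -13075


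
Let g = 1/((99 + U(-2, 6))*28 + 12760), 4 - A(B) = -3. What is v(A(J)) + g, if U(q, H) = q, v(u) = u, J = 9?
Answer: 108333/15476 ≈ 7.0001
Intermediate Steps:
A(B) = 7 (A(B) = 4 - 1*(-3) = 4 + 3 = 7)
g = 1/15476 (g = 1/((99 - 2)*28 + 12760) = 1/(97*28 + 12760) = 1/(2716 + 12760) = 1/15476 ≈ 6.4616e-5)
v(A(J)) + g = 7 + 1/15476 = 108333/15476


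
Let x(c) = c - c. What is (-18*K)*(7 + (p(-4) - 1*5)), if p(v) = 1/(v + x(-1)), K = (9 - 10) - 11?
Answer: 378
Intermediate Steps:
x(c) = 0
K = -12 (K = -1 - 11 = -12)
p(v) = 1/v (p(v) = 1/(v + 0) = 1/v)
(-18*K)*(7 + (p(-4) - 1*5)) = (-18*(-12))*(7 + (1/(-4) - 1*5)) = 216*(7 + (-¼ - 5)) = 216*(7 - 21/4) = 216*(7/4) = 378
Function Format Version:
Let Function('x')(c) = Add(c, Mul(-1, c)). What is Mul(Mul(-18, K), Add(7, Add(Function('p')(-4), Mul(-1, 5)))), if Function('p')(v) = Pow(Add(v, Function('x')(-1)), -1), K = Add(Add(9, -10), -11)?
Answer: 378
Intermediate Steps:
Function('x')(c) = 0
K = -12 (K = Add(-1, -11) = -12)
Function('p')(v) = Pow(v, -1) (Function('p')(v) = Pow(Add(v, 0), -1) = Pow(v, -1))
Mul(Mul(-18, K), Add(7, Add(Function('p')(-4), Mul(-1, 5)))) = Mul(Mul(-18, -12), Add(7, Add(Pow(-4, -1), Mul(-1, 5)))) = Mul(216, Add(7, Add(Rational(-1, 4), -5))) = Mul(216, Add(7, Rational(-21, 4))) = Mul(216, Rational(7, 4)) = 378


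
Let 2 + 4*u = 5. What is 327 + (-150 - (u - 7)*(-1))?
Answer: 683/4 ≈ 170.75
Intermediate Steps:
u = ¾ (u = -½ + (¼)*5 = -½ + 5/4 = ¾ ≈ 0.75000)
327 + (-150 - (u - 7)*(-1)) = 327 + (-150 - (¾ - 7)*(-1)) = 327 + (-150 - (-25)*(-1)/4) = 327 + (-150 - 1*25/4) = 327 + (-150 - 25/4) = 327 - 625/4 = 683/4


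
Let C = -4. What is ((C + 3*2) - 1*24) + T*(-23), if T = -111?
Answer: 2531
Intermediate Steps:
((C + 3*2) - 1*24) + T*(-23) = ((-4 + 3*2) - 1*24) - 111*(-23) = ((-4 + 6) - 24) + 2553 = (2 - 24) + 2553 = -22 + 2553 = 2531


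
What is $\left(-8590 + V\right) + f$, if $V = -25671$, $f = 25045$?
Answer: $-9216$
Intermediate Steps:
$\left(-8590 + V\right) + f = \left(-8590 - 25671\right) + 25045 = -34261 + 25045 = -9216$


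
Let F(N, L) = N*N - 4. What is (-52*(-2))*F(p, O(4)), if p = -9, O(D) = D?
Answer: 8008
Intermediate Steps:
F(N, L) = -4 + N² (F(N, L) = N² - 4 = -4 + N²)
(-52*(-2))*F(p, O(4)) = (-52*(-2))*(-4 + (-9)²) = 104*(-4 + 81) = 104*77 = 8008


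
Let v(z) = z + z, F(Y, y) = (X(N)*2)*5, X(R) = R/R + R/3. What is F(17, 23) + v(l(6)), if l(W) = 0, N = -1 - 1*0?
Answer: 20/3 ≈ 6.6667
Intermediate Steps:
N = -1 (N = -1 + 0 = -1)
X(R) = 1 + R/3 (X(R) = 1 + R*(1/3) = 1 + R/3)
F(Y, y) = 20/3 (F(Y, y) = ((1 + (1/3)*(-1))*2)*5 = ((1 - 1/3)*2)*5 = ((2/3)*2)*5 = (4/3)*5 = 20/3)
v(z) = 2*z
F(17, 23) + v(l(6)) = 20/3 + 2*0 = 20/3 + 0 = 20/3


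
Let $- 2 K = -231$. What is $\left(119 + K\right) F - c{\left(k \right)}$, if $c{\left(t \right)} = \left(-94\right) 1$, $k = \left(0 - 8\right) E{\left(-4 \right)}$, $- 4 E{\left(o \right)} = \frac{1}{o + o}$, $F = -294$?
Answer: $-68849$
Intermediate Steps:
$K = \frac{231}{2}$ ($K = \left(- \frac{1}{2}\right) \left(-231\right) = \frac{231}{2} \approx 115.5$)
$E{\left(o \right)} = - \frac{1}{8 o}$ ($E{\left(o \right)} = - \frac{1}{4 \left(o + o\right)} = - \frac{1}{4 \cdot 2 o} = - \frac{\frac{1}{2} \frac{1}{o}}{4} = - \frac{1}{8 o}$)
$k = - \frac{1}{4}$ ($k = \left(0 - 8\right) \left(- \frac{1}{8 \left(-4\right)}\right) = - 8 \left(\left(- \frac{1}{8}\right) \left(- \frac{1}{4}\right)\right) = \left(-8\right) \frac{1}{32} = - \frac{1}{4} \approx -0.25$)
$c{\left(t \right)} = -94$
$\left(119 + K\right) F - c{\left(k \right)} = \left(119 + \frac{231}{2}\right) \left(-294\right) - -94 = \frac{469}{2} \left(-294\right) + 94 = -68943 + 94 = -68849$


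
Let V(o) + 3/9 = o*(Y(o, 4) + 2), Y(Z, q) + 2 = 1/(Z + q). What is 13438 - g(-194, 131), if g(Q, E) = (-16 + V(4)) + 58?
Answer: 80375/6 ≈ 13396.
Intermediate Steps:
Y(Z, q) = -2 + 1/(Z + q)
V(o) = -⅓ + o*(2 + (-7 - 2*o)/(4 + o)) (V(o) = -⅓ + o*((1 - 2*o - 2*4)/(o + 4) + 2) = -⅓ + o*((1 - 2*o - 8)/(4 + o) + 2) = -⅓ + o*((-7 - 2*o)/(4 + o) + 2) = -⅓ + o*(2 + (-7 - 2*o)/(4 + o)))
g(Q, E) = 253/6 (g(Q, E) = (-16 + 2*(-2 + 4)/(3*(4 + 4))) + 58 = (-16 + (⅔)*2/8) + 58 = (-16 + (⅔)*(⅛)*2) + 58 = (-16 + ⅙) + 58 = -95/6 + 58 = 253/6)
13438 - g(-194, 131) = 13438 - 1*253/6 = 13438 - 253/6 = 80375/6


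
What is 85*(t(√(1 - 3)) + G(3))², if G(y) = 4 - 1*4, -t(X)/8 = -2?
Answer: 21760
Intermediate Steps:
t(X) = 16 (t(X) = -8*(-2) = 16)
G(y) = 0 (G(y) = 4 - 4 = 0)
85*(t(√(1 - 3)) + G(3))² = 85*(16 + 0)² = 85*16² = 85*256 = 21760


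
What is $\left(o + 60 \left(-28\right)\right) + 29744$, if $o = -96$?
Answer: $27968$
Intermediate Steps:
$\left(o + 60 \left(-28\right)\right) + 29744 = \left(-96 + 60 \left(-28\right)\right) + 29744 = \left(-96 - 1680\right) + 29744 = -1776 + 29744 = 27968$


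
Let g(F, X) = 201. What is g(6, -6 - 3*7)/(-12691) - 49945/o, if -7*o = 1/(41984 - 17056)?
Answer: 110604637719319/12691 ≈ 8.7152e+9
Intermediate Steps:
o = -1/174496 (o = -1/(7*(41984 - 17056)) = -⅐/24928 = -⅐*1/24928 = -1/174496 ≈ -5.7308e-6)
g(6, -6 - 3*7)/(-12691) - 49945/o = 201/(-12691) - 49945/(-1/174496) = 201*(-1/12691) - 49945*(-174496) = -201/12691 + 8715202720 = 110604637719319/12691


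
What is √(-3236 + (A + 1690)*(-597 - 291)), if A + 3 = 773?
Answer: 2*I*√546929 ≈ 1479.1*I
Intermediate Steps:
A = 770 (A = -3 + 773 = 770)
√(-3236 + (A + 1690)*(-597 - 291)) = √(-3236 + (770 + 1690)*(-597 - 291)) = √(-3236 + 2460*(-888)) = √(-3236 - 2184480) = √(-2187716) = 2*I*√546929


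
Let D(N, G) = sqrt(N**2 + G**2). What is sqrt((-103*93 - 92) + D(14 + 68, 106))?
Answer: sqrt(-9671 + 2*sqrt(4490)) ≈ 97.657*I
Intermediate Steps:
D(N, G) = sqrt(G**2 + N**2)
sqrt((-103*93 - 92) + D(14 + 68, 106)) = sqrt((-103*93 - 92) + sqrt(106**2 + (14 + 68)**2)) = sqrt((-9579 - 92) + sqrt(11236 + 82**2)) = sqrt(-9671 + sqrt(11236 + 6724)) = sqrt(-9671 + sqrt(17960)) = sqrt(-9671 + 2*sqrt(4490))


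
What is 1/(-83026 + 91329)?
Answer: 1/8303 ≈ 0.00012044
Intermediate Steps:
1/(-83026 + 91329) = 1/8303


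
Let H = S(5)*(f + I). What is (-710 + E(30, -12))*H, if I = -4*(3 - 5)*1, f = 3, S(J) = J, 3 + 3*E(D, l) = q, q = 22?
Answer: -116105/3 ≈ -38702.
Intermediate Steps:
E(D, l) = 19/3 (E(D, l) = -1 + (⅓)*22 = -1 + 22/3 = 19/3)
I = 8 (I = -4*(-2)*1 = 8*1 = 8)
H = 55 (H = 5*(3 + 8) = 5*11 = 55)
(-710 + E(30, -12))*H = (-710 + 19/3)*55 = -2111/3*55 = -116105/3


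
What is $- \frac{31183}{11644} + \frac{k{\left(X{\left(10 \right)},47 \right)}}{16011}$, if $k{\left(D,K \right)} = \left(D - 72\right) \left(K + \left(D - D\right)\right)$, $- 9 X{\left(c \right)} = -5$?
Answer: $- \frac{4845332441}{1677888756} \approx -2.8878$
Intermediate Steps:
$X{\left(c \right)} = \frac{5}{9}$ ($X{\left(c \right)} = \left(- \frac{1}{9}\right) \left(-5\right) = \frac{5}{9}$)
$k{\left(D,K \right)} = K \left(-72 + D\right)$ ($k{\left(D,K \right)} = \left(-72 + D\right) \left(K + 0\right) = \left(-72 + D\right) K = K \left(-72 + D\right)$)
$- \frac{31183}{11644} + \frac{k{\left(X{\left(10 \right)},47 \right)}}{16011} = - \frac{31183}{11644} + \frac{47 \left(-72 + \frac{5}{9}\right)}{16011} = \left(-31183\right) \frac{1}{11644} + 47 \left(- \frac{643}{9}\right) \frac{1}{16011} = - \frac{31183}{11644} - \frac{30221}{144099} = - \frac{4845332441}{1677888756}$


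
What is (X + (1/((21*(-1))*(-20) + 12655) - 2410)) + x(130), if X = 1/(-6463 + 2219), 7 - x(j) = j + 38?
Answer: -142665570131/55490300 ≈ -2571.0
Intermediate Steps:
x(j) = -31 - j (x(j) = 7 - (j + 38) = 7 - (38 + j) = 7 + (-38 - j) = -31 - j)
X = -1/4244 (X = 1/(-4244) = -1/4244 ≈ -0.00023563)
(X + (1/((21*(-1))*(-20) + 12655) - 2410)) + x(130) = (-1/4244 + (1/((21*(-1))*(-20) + 12655) - 2410)) + (-31 - 1*130) = (-1/4244 + (1/(-21*(-20) + 12655) - 2410)) + (-31 - 130) = (-1/4244 + (1/(420 + 12655) - 2410)) - 161 = (-1/4244 + (1/13075 - 2410)) - 161 = (-1/4244 - 31510749/13075) - 161 = -133731631831/55490300 - 161 = -142665570131/55490300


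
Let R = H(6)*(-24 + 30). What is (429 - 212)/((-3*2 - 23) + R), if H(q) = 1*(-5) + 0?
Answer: -217/59 ≈ -3.6780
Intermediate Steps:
H(q) = -5 (H(q) = -5 + 0 = -5)
R = -30 (R = -5*(-24 + 30) = -5*6 = -30)
(429 - 212)/((-3*2 - 23) + R) = (429 - 212)/((-3*2 - 23) - 30) = 217/((-6 - 23) - 30) = 217/(-29 - 30) = 217/(-59) = 217*(-1/59) = -217/59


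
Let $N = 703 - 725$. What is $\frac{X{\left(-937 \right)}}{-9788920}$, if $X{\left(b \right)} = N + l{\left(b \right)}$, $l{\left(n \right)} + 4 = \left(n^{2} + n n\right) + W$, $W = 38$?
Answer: $- \frac{175595}{978892} \approx -0.17938$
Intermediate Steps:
$N = -22$
$l{\left(n \right)} = 34 + 2 n^{2}$ ($l{\left(n \right)} = -4 + \left(\left(n^{2} + n n\right) + 38\right) = -4 + \left(\left(n^{2} + n^{2}\right) + 38\right) = -4 + \left(2 n^{2} + 38\right) = -4 + \left(38 + 2 n^{2}\right) = 34 + 2 n^{2}$)
$X{\left(b \right)} = 12 + 2 b^{2}$ ($X{\left(b \right)} = -22 + \left(34 + 2 b^{2}\right) = 12 + 2 b^{2}$)
$\frac{X{\left(-937 \right)}}{-9788920} = \frac{12 + 2 \left(-937\right)^{2}}{-9788920} = \left(12 + 2 \cdot 877969\right) \left(- \frac{1}{9788920}\right) = \left(12 + 1755938\right) \left(- \frac{1}{9788920}\right) = 1755950 \left(- \frac{1}{9788920}\right) = - \frac{175595}{978892}$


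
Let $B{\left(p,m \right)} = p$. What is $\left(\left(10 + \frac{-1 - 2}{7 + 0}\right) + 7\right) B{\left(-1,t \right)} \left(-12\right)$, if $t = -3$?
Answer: $\frac{1392}{7} \approx 198.86$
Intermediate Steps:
$\left(\left(10 + \frac{-1 - 2}{7 + 0}\right) + 7\right) B{\left(-1,t \right)} \left(-12\right) = \left(\left(10 + \frac{-1 - 2}{7 + 0}\right) + 7\right) \left(-1\right) \left(-12\right) = \left(\left(10 - \frac{3}{7}\right) + 7\right) \left(-1\right) \left(-12\right) = \left(\frac{67}{7} + 7\right) \left(-1\right) \left(-12\right) = \frac{116}{7} \left(-1\right) \left(-12\right) = \left(- \frac{116}{7}\right) \left(-12\right) = \frac{1392}{7}$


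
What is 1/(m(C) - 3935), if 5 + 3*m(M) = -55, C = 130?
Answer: -1/3955 ≈ -0.00025284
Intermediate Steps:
m(M) = -20 (m(M) = -5/3 + (⅓)*(-55) = -5/3 - 55/3 = -20)
1/(m(C) - 3935) = 1/(-20 - 3935) = 1/(-3955) = -1/3955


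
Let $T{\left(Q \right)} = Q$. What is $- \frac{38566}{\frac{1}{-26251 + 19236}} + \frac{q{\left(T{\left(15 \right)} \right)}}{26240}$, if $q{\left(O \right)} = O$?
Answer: $\frac{1419796491523}{5248} \approx 2.7054 \cdot 10^{8}$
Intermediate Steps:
$- \frac{38566}{\frac{1}{-26251 + 19236}} + \frac{q{\left(T{\left(15 \right)} \right)}}{26240} = - \frac{38566}{\frac{1}{-26251 + 19236}} + \frac{15}{26240} = - \frac{38566}{\frac{1}{-7015}} + 15 \cdot \frac{1}{26240} = - \frac{38566}{- \frac{1}{7015}} + \frac{3}{5248} = \left(-38566\right) \left(-7015\right) + \frac{3}{5248} = 270540490 + \frac{3}{5248} = \frac{1419796491523}{5248}$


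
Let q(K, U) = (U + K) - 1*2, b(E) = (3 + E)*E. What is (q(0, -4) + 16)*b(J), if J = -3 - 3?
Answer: 180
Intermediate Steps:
J = -6
b(E) = E*(3 + E)
q(K, U) = -2 + K + U (q(K, U) = (K + U) - 2 = -2 + K + U)
(q(0, -4) + 16)*b(J) = ((-2 + 0 - 4) + 16)*(-6*(3 - 6)) = (-6 + 16)*(-6*(-3)) = 10*18 = 180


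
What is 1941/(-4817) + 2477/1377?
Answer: 9258952/6633009 ≈ 1.3959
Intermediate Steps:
1941/(-4817) + 2477/1377 = 1941*(-1/4817) + 2477*(1/1377) = -1941/4817 + 2477/1377 = 9258952/6633009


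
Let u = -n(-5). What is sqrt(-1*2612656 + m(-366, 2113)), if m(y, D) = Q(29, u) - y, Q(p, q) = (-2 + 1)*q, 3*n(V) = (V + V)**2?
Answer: I*sqrt(23510310)/3 ≈ 1616.2*I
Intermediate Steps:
n(V) = 4*V**2/3 (n(V) = (V + V)**2/3 = (2*V)**2/3 = (4*V**2)/3 = 4*V**2/3)
u = -100/3 (u = -4*(-5)**2/3 = -4*25/3 = -1*100/3 = -100/3 ≈ -33.333)
Q(p, q) = -q
m(y, D) = 100/3 - y (m(y, D) = -1*(-100/3) - y = 100/3 - y)
sqrt(-1*2612656 + m(-366, 2113)) = sqrt(-1*2612656 + (100/3 - 1*(-366))) = sqrt(-2612656 + (100/3 + 366)) = sqrt(-2612656 + 1198/3) = sqrt(-7836770/3) = I*sqrt(23510310)/3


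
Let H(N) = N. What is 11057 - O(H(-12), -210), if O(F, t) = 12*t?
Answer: 13577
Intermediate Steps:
11057 - O(H(-12), -210) = 11057 - 12*(-210) = 11057 - 1*(-2520) = 11057 + 2520 = 13577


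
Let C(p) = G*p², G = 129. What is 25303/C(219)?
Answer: 25303/6186969 ≈ 0.0040897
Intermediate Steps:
C(p) = 129*p²
25303/C(219) = 25303/((129*219²)) = 25303/((129*47961)) = 25303/6186969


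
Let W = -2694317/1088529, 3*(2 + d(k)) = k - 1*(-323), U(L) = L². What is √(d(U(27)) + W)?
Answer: √2427222968301/83733 ≈ 18.606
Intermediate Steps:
d(k) = 317/3 + k/3 (d(k) = -2 + (k - 1*(-323))/3 = -2 + (k + 323)/3 = -2 + (323 + k)/3 = -2 + (323/3 + k/3) = 317/3 + k/3)
W = -2694317/1088529 (W = -2694317*1/1088529 = -2694317/1088529 ≈ -2.4752)
√(d(U(27)) + W) = √((317/3 + (⅓)*27²) - 2694317/1088529) = √((317/3 + (⅓)*729) - 2694317/1088529) = √((317/3 + 243) - 2694317/1088529) = √(1046/3 - 2694317/1088529) = √(376839461/1088529) = √2427222968301/83733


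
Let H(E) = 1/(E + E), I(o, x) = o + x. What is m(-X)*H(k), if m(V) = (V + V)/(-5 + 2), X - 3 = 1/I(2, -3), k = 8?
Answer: 1/12 ≈ 0.083333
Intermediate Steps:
H(E) = 1/(2*E)
X = 2 (X = 3 + 1/(2 - 3) = 3 + 1/(-1) = 3 - 1 = 2)
m(V) = -2*V/3 (m(V) = (2*V)/(-3) = (2*V)*(-1/3) = -2*V/3)
m(-X)*H(k) = (-(-2)*2/3)*((1/2)/8) = (-2/3*(-2))*((1/2)*(1/8)) = (4/3)*(1/16) = 1/12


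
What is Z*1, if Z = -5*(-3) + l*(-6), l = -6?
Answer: 51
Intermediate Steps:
Z = 51 (Z = -5*(-3) - 6*(-6) = 15 + 36 = 51)
Z*1 = 51*1 = 51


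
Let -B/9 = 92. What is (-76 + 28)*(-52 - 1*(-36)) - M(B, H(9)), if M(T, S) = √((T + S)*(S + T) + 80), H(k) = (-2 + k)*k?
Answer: 768 - 7*√11945 ≈ 2.9477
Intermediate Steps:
B = -828 (B = -9*92 = -828)
H(k) = k*(-2 + k)
M(T, S) = √(80 + (S + T)²) (M(T, S) = √((S + T)*(S + T) + 80) = √((S + T)² + 80) = √(80 + (S + T)²))
(-76 + 28)*(-52 - 1*(-36)) - M(B, H(9)) = (-76 + 28)*(-52 - 1*(-36)) - √(80 + (9*(-2 + 9) - 828)²) = -48*(-52 + 36) - √(80 + (9*7 - 828)²) = -48*(-16) - √(80 + (63 - 828)²) = 768 - √(80 + (-765)²) = 768 - √(80 + 585225) = 768 - √585305 = 768 - 7*√11945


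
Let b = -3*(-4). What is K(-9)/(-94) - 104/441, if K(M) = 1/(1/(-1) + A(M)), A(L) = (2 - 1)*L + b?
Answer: -19993/82908 ≈ -0.24115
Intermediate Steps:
b = 12
A(L) = 12 + L (A(L) = (2 - 1)*L + 12 = 1*L + 12 = L + 12 = 12 + L)
K(M) = 1/(11 + M) (K(M) = 1/(1/(-1) + (12 + M)) = 1/(-1 + (12 + M)) = 1/(11 + M))
K(-9)/(-94) - 104/441 = 1/((11 - 9)*(-94)) - 104/441 = -1/94/2 - 104*1/441 = (1/2)*(-1/94) - 104/441 = -1/188 - 104/441 = -19993/82908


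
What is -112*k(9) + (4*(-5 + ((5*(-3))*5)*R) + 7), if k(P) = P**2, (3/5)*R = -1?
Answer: -8585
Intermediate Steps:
R = -5/3 (R = (5/3)*(-1) = -5/3 ≈ -1.6667)
-112*k(9) + (4*(-5 + ((5*(-3))*5)*R) + 7) = -112*9**2 + (4*(-5 + ((5*(-3))*5)*(-5/3)) + 7) = -112*81 + (4*(-5 - 15*5*(-5/3)) + 7) = -9072 + (4*(-5 - 75*(-5/3)) + 7) = -9072 + (4*(-5 + 125) + 7) = -9072 + (4*120 + 7) = -9072 + (480 + 7) = -9072 + 487 = -8585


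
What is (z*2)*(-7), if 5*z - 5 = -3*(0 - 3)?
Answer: -196/5 ≈ -39.200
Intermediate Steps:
z = 14/5 (z = 1 + (-3*(0 - 3))/5 = 1 + (-3*(-3))/5 = 1 + (⅕)*9 = 1 + 9/5 = 14/5 ≈ 2.8000)
(z*2)*(-7) = ((14/5)*2)*(-7) = (28/5)*(-7) = -196/5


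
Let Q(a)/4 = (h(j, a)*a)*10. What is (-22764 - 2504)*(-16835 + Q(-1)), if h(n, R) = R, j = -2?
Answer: 424376060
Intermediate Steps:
Q(a) = 40*a**2 (Q(a) = 4*((a*a)*10) = 4*(a**2*10) = 4*(10*a**2) = 40*a**2)
(-22764 - 2504)*(-16835 + Q(-1)) = (-22764 - 2504)*(-16835 + 40*(-1)**2) = -25268*(-16835 + 40*1) = -25268*(-16835 + 40) = -25268*(-16795) = 424376060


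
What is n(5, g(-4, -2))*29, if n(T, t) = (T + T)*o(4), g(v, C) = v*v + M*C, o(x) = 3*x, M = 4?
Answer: 3480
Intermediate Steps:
g(v, C) = v**2 + 4*C (g(v, C) = v*v + 4*C = v**2 + 4*C)
n(T, t) = 24*T (n(T, t) = (T + T)*(3*4) = (2*T)*12 = 24*T)
n(5, g(-4, -2))*29 = (24*5)*29 = 120*29 = 3480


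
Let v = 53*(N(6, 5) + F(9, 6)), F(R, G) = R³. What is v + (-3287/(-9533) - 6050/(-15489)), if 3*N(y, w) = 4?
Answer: 5715552473110/147656637 ≈ 38708.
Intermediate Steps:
N(y, w) = 4/3 (N(y, w) = (⅓)*4 = 4/3)
v = 116123/3 (v = 53*(4/3 + 9³) = 53*(4/3 + 729) = 53*(2191/3) = 116123/3 ≈ 38708.)
v + (-3287/(-9533) - 6050/(-15489)) = 116123/3 + (-3287/(-9533) - 6050/(-15489)) = 116123/3 + (-3287*(-1/9533) - 6050*(-1/15489)) = 116123/3 + (3287/9533 + 6050/15489) = 116123/3 + 108586993/147656637 = 5715552473110/147656637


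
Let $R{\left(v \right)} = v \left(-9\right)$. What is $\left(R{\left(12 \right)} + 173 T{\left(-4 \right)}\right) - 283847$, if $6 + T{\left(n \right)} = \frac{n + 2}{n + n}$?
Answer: $- \frac{1139799}{4} \approx -2.8495 \cdot 10^{5}$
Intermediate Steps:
$T{\left(n \right)} = -6 + \frac{2 + n}{2 n}$ ($T{\left(n \right)} = -6 + \frac{n + 2}{n + n} = -6 + \frac{2 + n}{2 n}$)
$R{\left(v \right)} = - 9 v$
$\left(R{\left(12 \right)} + 173 T{\left(-4 \right)}\right) - 283847 = \left(\left(-9\right) 12 + 173 \left(- \frac{11}{2} + \frac{1}{-4}\right)\right) - 283847 = \left(-108 + 173 \left(- \frac{11}{2} - \frac{1}{4}\right)\right) - 283847 = \left(-108 + 173 \left(- \frac{23}{4}\right)\right) - 283847 = \left(-108 - \frac{3979}{4}\right) - 283847 = - \frac{4411}{4} - 283847 = - \frac{1139799}{4}$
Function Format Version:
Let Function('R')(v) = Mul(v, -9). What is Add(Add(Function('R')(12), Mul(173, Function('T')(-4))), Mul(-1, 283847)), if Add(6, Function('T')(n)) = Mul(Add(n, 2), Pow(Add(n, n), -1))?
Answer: Rational(-1139799, 4) ≈ -2.8495e+5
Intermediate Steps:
Function('T')(n) = Add(-6, Mul(Rational(1, 2), Pow(n, -1), Add(2, n))) (Function('T')(n) = Add(-6, Mul(Add(n, 2), Pow(Add(n, n), -1))) = Add(-6, Mul(Add(2, n), Pow(Mul(2, n), -1))) = Add(-6, Mul(Add(2, n), Mul(Rational(1, 2), Pow(n, -1)))) = Add(-6, Mul(Rational(1, 2), Pow(n, -1), Add(2, n))))
Function('R')(v) = Mul(-9, v)
Add(Add(Function('R')(12), Mul(173, Function('T')(-4))), Mul(-1, 283847)) = Add(Add(Mul(-9, 12), Mul(173, Add(Rational(-11, 2), Pow(-4, -1)))), Mul(-1, 283847)) = Add(Add(-108, Mul(173, Add(Rational(-11, 2), Rational(-1, 4)))), -283847) = Add(Add(-108, Mul(173, Rational(-23, 4))), -283847) = Add(Add(-108, Rational(-3979, 4)), -283847) = Add(Rational(-4411, 4), -283847) = Rational(-1139799, 4)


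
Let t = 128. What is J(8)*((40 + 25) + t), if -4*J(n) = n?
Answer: -386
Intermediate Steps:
J(n) = -n/4
J(8)*((40 + 25) + t) = (-1/4*8)*((40 + 25) + 128) = -2*(65 + 128) = -2*193 = -386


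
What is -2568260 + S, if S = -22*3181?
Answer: -2638242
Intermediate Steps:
S = -69982
-2568260 + S = -2568260 - 69982 = -2638242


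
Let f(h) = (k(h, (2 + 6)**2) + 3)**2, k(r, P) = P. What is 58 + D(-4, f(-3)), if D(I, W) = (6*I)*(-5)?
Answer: 178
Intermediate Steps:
f(h) = 4489 (f(h) = ((2 + 6)**2 + 3)**2 = (8**2 + 3)**2 = (64 + 3)**2 = 67**2 = 4489)
D(I, W) = -30*I
58 + D(-4, f(-3)) = 58 - 30*(-4) = 58 + 120 = 178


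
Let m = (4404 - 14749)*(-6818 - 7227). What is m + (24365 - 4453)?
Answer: 145315437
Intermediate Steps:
m = 145295525 (m = -10345*(-14045) = 145295525)
m + (24365 - 4453) = 145295525 + (24365 - 4453) = 145295525 + 19912 = 145315437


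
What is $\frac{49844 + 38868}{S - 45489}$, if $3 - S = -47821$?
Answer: $\frac{88712}{2335} \approx 37.992$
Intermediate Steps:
$S = 47824$ ($S = 3 - -47821 = 3 + 47821 = 47824$)
$\frac{49844 + 38868}{S - 45489} = \frac{49844 + 38868}{47824 - 45489} = \frac{88712}{2335}$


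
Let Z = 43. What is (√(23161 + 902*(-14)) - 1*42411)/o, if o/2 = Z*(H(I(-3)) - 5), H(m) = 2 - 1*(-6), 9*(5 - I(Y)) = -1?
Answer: -14137/86 + √10533/258 ≈ -163.99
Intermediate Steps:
I(Y) = 46/9 (I(Y) = 5 - ⅑*(-1) = 5 + ⅑ = 46/9)
H(m) = 8 (H(m) = 2 + 6 = 8)
o = 258 (o = 2*(43*(8 - 5)) = 2*(43*3) = 2*129 = 258)
(√(23161 + 902*(-14)) - 1*42411)/o = (√(23161 + 902*(-14)) - 1*42411)/258 = (√(23161 - 12628) - 42411)*(1/258) = (√10533 - 42411)*(1/258) = (-42411 + √10533)*(1/258) = -14137/86 + √10533/258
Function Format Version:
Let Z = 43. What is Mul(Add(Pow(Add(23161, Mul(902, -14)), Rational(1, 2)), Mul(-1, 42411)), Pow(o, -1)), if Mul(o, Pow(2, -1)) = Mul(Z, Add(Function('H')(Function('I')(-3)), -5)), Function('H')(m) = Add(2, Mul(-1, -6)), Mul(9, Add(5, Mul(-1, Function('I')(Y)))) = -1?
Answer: Add(Rational(-14137, 86), Mul(Rational(1, 258), Pow(10533, Rational(1, 2)))) ≈ -163.99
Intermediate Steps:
Function('I')(Y) = Rational(46, 9) (Function('I')(Y) = Add(5, Mul(Rational(-1, 9), -1)) = Add(5, Rational(1, 9)) = Rational(46, 9))
Function('H')(m) = 8 (Function('H')(m) = Add(2, 6) = 8)
o = 258 (o = Mul(2, Mul(43, Add(8, -5))) = Mul(2, Mul(43, 3)) = Mul(2, 129) = 258)
Mul(Add(Pow(Add(23161, Mul(902, -14)), Rational(1, 2)), Mul(-1, 42411)), Pow(o, -1)) = Mul(Add(Pow(Add(23161, Mul(902, -14)), Rational(1, 2)), Mul(-1, 42411)), Pow(258, -1)) = Mul(Add(Pow(Add(23161, -12628), Rational(1, 2)), -42411), Rational(1, 258)) = Mul(Add(Pow(10533, Rational(1, 2)), -42411), Rational(1, 258)) = Mul(Add(-42411, Pow(10533, Rational(1, 2))), Rational(1, 258)) = Add(Rational(-14137, 86), Mul(Rational(1, 258), Pow(10533, Rational(1, 2))))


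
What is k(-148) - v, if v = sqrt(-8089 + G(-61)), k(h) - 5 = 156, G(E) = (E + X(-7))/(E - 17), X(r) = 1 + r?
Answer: 161 - 35*I*sqrt(40170)/78 ≈ 161.0 - 89.934*I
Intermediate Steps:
G(E) = (-6 + E)/(-17 + E) (G(E) = (E + (1 - 7))/(E - 17) = (E - 6)/(-17 + E) = (-6 + E)/(-17 + E))
k(h) = 161 (k(h) = 5 + 156 = 161)
v = 35*I*sqrt(40170)/78 (v = sqrt(-8089 + (-6 - 61)/(-17 - 61)) = sqrt(-8089 - 67/(-78)) = sqrt(-8089 - 1/78*(-67)) = sqrt(-8089 + 67/78) = sqrt(-630875/78) = 35*I*sqrt(40170)/78 ≈ 89.934*I)
k(-148) - v = 161 - 35*I*sqrt(40170)/78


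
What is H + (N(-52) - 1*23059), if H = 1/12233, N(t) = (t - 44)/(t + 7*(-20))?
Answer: -564149259/24466 ≈ -23059.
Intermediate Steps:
N(t) = (-44 + t)/(-140 + t) (N(t) = (-44 + t)/(t - 140) = (-44 + t)/(-140 + t))
H = 1/12233 ≈ 8.1746e-5
H + (N(-52) - 1*23059) = 1/12233 + ((-44 - 52)/(-140 - 52) - 1*23059) = 1/12233 + (-96/(-192) - 23059) = 1/12233 + (-1/192*(-96) - 23059) = 1/12233 + (½ - 23059) = 1/12233 - 46117/2 = -564149259/24466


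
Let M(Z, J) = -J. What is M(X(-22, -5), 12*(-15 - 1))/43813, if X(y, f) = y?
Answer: 192/43813 ≈ 0.0043823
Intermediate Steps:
M(X(-22, -5), 12*(-15 - 1))/43813 = -12*(-15 - 1)/43813 = -12*(-16)*(1/43813) = -1*(-192)*(1/43813) = 192*(1/43813) = 192/43813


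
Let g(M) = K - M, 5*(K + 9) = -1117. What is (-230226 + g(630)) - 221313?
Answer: -2262007/5 ≈ -4.5240e+5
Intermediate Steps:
K = -1162/5 (K = -9 + (1/5)*(-1117) = -9 - 1117/5 = -1162/5 ≈ -232.40)
g(M) = -1162/5 - M
(-230226 + g(630)) - 221313 = (-230226 + (-1162/5 - 1*630)) - 221313 = (-230226 + (-1162/5 - 630)) - 221313 = (-230226 - 4312/5) - 221313 = -1155442/5 - 221313 = -2262007/5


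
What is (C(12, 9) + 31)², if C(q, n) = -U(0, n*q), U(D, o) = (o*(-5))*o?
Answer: 3404839201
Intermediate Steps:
U(D, o) = -5*o² (U(D, o) = (-5*o)*o = -5*o²)
C(q, n) = 5*n²*q² (C(q, n) = -(-5)*(n*q)² = -(-5)*n²*q² = 5*n²*q²)
(C(12, 9) + 31)² = (5*9²*12² + 31)² = (5*81*144 + 31)² = (58320 + 31)² = 58351² = 3404839201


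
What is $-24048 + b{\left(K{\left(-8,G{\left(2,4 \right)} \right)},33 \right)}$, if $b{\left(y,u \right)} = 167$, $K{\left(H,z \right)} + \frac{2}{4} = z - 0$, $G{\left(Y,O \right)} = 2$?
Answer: $-23881$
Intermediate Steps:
$K{\left(H,z \right)} = - \frac{1}{2} + z$ ($K{\left(H,z \right)} = - \frac{1}{2} + \left(z - 0\right) = - \frac{1}{2} + \left(z + 0\right) = - \frac{1}{2} + z$)
$-24048 + b{\left(K{\left(-8,G{\left(2,4 \right)} \right)},33 \right)} = -24048 + 167 = -23881$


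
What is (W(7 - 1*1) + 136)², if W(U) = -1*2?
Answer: 17956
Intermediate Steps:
W(U) = -2
(W(7 - 1*1) + 136)² = (-2 + 136)² = 134² = 17956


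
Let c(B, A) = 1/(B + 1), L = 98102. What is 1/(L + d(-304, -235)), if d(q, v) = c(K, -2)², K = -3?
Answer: 4/392409 ≈ 1.0193e-5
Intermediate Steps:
c(B, A) = 1/(1 + B)
d(q, v) = ¼ (d(q, v) = (1/(1 - 3))² = (1/(-2))² = (-½)² = ¼)
1/(L + d(-304, -235)) = 1/(98102 + ¼) = 1/(392409/4) = 4/392409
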